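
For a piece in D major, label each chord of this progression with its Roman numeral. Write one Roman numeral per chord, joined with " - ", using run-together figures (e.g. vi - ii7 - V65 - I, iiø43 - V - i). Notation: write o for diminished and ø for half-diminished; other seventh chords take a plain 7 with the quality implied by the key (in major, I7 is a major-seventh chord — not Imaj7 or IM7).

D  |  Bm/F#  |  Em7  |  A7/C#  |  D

I - vi64 - ii7 - V65 - I

D has root D, degree 1 in D major, so I.
Bm/F#: minor triad on B = scale degree 6 → vi64.
Em7 has root E, degree 2 in D major, so ii7.
A7/C#: root A is the dominant; dominant seventh chord there is V65.
D has root D, degree 1 in D major, so I.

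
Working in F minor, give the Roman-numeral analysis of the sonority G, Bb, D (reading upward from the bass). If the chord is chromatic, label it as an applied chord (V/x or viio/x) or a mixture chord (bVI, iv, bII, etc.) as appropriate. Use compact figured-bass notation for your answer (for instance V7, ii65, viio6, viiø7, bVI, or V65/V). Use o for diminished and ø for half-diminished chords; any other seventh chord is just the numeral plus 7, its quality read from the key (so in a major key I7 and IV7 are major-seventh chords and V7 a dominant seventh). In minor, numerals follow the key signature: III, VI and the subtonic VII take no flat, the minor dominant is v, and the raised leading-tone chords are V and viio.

ii

Stacked in thirds the chord is G-Bb-D: a minor triad on G.
G is the second degree of F minor. This is the minor supertonic, borrowed from the parallel major (the Dorian ii).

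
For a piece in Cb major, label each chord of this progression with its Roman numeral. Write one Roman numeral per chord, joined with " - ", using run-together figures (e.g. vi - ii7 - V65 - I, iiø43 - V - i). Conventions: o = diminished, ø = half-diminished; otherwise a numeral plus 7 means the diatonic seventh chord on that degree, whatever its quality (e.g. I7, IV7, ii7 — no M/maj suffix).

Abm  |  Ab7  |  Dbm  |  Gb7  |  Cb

vi - V7/ii - ii - V7 - I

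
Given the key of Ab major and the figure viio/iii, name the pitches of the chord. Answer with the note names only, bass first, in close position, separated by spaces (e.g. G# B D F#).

B D F

viio/iii is a secondary leading-tone chord. The target iii is C in Ab major; the applied chord is rooted a semitone below, on B.
Building a diminished triad on B gives B-D-F.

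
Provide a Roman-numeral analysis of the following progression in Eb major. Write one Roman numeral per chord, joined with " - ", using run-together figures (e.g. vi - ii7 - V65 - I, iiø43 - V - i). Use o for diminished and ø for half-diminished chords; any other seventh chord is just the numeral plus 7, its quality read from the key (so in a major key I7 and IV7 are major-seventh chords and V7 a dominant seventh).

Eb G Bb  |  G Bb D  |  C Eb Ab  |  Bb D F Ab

I - iii - IV6 - V7

Eb-G-Bb has root Eb, degree 1 in Eb major, so I.
G-Bb-D: root G is the mediant; minor triad there is iii.
C-Eb-Ab: root Ab is the subdominant; major triad there is IV6.
Bb-D-F-Ab has root Bb, degree 5 in Eb major, so V7.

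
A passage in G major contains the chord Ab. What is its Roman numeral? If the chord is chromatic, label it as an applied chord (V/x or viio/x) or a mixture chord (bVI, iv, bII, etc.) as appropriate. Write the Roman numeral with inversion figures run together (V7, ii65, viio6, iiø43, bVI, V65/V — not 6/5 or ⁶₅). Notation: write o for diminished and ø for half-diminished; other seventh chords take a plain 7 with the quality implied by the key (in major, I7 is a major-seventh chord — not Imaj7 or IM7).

bII

Stacked in thirds the chord is Ab-C-Eb: a major triad on Ab.
Ab is the lowered second degree of G major (diatonic 2 would be A). This is the Neapolitan chord — a major triad on the lowered second degree.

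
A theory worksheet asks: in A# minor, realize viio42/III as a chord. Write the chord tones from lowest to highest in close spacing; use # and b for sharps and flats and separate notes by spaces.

A B# D# F#

viio42/III is a secondary leading-tone chord. The target III is C# in A# minor; the applied chord is rooted a semitone below, on B#.
Building a fully diminished seventh chord on B# gives B#-D#-F#-A.
The figured bass 42 indicates third inversion, placing the seventh (A) in the bass: A-B#-D#-F#.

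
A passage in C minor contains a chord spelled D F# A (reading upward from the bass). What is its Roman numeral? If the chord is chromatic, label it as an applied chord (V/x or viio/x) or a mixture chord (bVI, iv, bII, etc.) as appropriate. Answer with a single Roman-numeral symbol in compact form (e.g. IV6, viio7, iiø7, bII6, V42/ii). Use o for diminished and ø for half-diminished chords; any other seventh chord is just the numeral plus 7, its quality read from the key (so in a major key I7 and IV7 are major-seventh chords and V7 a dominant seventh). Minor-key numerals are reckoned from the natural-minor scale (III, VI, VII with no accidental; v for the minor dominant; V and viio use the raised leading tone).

V/V

The pitches D-F#-A form a major triad rooted on D.
D is not a diatonic chord root with this quality in C minor, but it lies a perfect fifth above G (V), so the chord functions as an applied dominant of V.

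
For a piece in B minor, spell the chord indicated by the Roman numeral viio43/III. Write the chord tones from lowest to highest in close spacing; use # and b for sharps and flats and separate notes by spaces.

G Bb C# E

viio43/III is a secondary leading-tone chord. The target III is D in B minor; the applied chord is rooted a semitone below, on C#.
Building a fully diminished seventh chord on C# gives C#-E-G-Bb.
With the 43 figure the chord is in second inversion; from the bass G upward in close position it reads G-Bb-C#-E.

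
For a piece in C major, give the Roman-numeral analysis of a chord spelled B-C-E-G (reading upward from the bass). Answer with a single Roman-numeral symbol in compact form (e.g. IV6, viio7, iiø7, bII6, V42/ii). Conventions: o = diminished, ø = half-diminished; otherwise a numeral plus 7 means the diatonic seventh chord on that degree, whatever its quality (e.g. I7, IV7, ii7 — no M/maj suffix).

I42

Stacked in thirds the chord is C-E-G-B: a major seventh chord on C.
In C major, C is the tonic; the diatonic major seventh chord there is I7.
With B in the bass the chord is in third inversion, so the figured bass is 42.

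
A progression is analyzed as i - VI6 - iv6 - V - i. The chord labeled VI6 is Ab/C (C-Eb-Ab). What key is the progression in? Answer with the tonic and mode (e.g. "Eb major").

C minor

VI6 is given as C-Eb-Ab — a major triad with root Ab.
VI6 on Ab implies Ab is the submediant; that puts the tonic at C, and the uppercase numeral fits minor mode.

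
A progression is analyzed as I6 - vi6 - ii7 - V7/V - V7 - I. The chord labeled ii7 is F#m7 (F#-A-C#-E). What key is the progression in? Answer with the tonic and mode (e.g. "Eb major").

E major

ii7 is given as F#-A-C#-E — a minor seventh chord with root F#.
Counting down one scale step from F# places the tonic on E; a minor seventh chord on degree 2 is diatonic only in major.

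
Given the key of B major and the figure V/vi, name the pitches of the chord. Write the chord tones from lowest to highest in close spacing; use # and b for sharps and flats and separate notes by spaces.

D# F## A#

V/vi is a secondary dominant — the dominant triad of vi. vi in B major is G#, so the applied chord's root is D#, a perfect fifth above.
Building a major triad on D# gives D#-F##-A#.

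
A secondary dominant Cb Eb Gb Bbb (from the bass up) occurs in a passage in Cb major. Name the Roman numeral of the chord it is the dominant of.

IV

The chord is a dominant seventh chord on Cb.
A dominant resolves down a perfect fifth: Cb → Fb. In Cb major, Fb is scale degree 4, i.e. IV.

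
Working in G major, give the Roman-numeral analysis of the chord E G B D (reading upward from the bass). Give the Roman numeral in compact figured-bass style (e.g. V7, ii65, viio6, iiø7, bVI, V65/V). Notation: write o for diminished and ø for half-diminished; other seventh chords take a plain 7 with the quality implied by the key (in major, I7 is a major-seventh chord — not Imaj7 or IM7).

Stacked in thirds the chord is E-G-B-D: a minor seventh chord on E.
E is scale degree 6 in G major, and a minor seventh chord on that degree is written vi7.

vi7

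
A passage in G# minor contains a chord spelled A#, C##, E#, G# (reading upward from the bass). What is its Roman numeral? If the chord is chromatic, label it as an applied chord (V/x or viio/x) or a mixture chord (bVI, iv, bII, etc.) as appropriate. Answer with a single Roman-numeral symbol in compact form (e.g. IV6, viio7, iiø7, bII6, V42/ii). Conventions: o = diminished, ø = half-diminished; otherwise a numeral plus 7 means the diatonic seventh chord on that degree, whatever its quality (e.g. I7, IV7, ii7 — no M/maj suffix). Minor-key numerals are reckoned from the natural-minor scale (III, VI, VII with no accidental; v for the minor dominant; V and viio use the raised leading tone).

The pitches A#-C##-E#-G# form a dominant seventh chord rooted on A#.
A# is not a diatonic chord root with this quality in G# minor, but it lies a perfect fifth above D# (V), so the chord functions as an applied dominant of V.

V7/V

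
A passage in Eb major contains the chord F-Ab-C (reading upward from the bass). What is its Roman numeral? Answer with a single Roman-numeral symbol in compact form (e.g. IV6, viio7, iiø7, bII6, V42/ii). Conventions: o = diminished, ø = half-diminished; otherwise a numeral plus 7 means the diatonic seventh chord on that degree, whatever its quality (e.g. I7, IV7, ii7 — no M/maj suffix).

Stacked in thirds the chord is F-Ab-C: a minor triad on F.
In Eb major, F is the supertonic; the diatonic minor triad there is ii.

ii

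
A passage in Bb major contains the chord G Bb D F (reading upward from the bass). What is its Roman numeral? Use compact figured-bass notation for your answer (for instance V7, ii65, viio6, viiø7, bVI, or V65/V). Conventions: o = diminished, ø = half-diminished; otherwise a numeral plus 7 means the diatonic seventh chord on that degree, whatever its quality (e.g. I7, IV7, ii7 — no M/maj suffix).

vi7

The pitches G-Bb-D-F form a minor seventh chord rooted on G.
In Bb major, G is the submediant; the diatonic minor seventh chord there is vi7.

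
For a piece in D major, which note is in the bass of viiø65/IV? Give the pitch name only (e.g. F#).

A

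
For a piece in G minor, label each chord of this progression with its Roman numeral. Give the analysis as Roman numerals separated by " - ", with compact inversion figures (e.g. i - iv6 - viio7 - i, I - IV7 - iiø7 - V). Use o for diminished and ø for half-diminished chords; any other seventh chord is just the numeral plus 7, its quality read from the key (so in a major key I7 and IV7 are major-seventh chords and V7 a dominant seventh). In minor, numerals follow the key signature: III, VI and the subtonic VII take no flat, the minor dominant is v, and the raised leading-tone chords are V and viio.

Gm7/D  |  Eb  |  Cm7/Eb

Gm7/D: root G is the tonic; minor seventh chord there is i43.
Eb has root Eb, degree 6 in G minor, so VI.
Cm7/Eb: root C is the subdominant; minor seventh chord there is iv65.

i43 - VI - iv65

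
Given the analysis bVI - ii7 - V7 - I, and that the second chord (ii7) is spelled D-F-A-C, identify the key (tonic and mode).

The chord Dm7 is a minor seventh chord rooted on D; its label is ii7.
If D is scale degree 2 and the mode makes that degree carry a minor seventh chord, the tonic is C and the mode is major.

C major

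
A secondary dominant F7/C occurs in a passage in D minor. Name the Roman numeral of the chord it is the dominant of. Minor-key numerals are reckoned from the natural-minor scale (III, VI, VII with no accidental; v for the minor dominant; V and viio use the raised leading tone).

VI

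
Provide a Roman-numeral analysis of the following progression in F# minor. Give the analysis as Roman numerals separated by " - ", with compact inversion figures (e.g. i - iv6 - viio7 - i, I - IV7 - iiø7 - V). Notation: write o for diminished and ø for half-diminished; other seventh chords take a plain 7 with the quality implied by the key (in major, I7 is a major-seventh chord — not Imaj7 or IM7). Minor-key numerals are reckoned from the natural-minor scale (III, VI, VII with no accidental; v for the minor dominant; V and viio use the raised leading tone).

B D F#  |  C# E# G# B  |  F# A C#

B-D-F#: minor triad on B = scale degree 4 → iv.
C#-E#-G#-B has root C#, degree 5 in F# minor, so V7.
F#-A-C# has root F#, degree 1 in F# minor, so i.

iv - V7 - i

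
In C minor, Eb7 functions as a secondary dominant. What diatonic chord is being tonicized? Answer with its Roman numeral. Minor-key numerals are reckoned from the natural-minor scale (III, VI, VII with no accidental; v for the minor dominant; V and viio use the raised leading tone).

VI

The chord is a dominant seventh chord on Eb.
A dominant resolves down a perfect fifth: Eb → Ab. In C minor, Ab is scale degree 6, i.e. VI.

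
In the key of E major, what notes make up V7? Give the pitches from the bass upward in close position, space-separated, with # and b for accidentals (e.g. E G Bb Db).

The numeral's case and figure indicate a dominant seventh chord. In E major its root, scale degree 5, is B.
Stacking thirds from B gives B-D#-F#-A.

B D# F# A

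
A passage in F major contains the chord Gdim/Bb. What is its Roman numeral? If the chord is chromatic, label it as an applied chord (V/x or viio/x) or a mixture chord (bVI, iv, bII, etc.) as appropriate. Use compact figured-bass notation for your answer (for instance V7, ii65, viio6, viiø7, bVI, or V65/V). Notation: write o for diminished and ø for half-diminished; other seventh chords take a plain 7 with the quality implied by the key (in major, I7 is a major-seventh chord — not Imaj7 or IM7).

iio6

The pitches G-Bb-Db form a diminished triad rooted on G.
G is the second degree of F major. This is the diminished supertonic triad, borrowed from the parallel minor.
With Bb in the bass the chord is in first inversion, so the figured bass is 6.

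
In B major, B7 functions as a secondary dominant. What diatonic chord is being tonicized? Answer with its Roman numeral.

The chord is a dominant seventh chord on B.
A dominant resolves down a perfect fifth: B → E. In B major, E is scale degree 4, i.e. IV.

IV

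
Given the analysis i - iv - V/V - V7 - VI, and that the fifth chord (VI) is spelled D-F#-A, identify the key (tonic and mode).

F# minor

VI is given as D-F#-A — a major triad with root D.
If D is scale degree 6 and the mode makes that degree carry a major triad, the tonic is F# and the mode is minor.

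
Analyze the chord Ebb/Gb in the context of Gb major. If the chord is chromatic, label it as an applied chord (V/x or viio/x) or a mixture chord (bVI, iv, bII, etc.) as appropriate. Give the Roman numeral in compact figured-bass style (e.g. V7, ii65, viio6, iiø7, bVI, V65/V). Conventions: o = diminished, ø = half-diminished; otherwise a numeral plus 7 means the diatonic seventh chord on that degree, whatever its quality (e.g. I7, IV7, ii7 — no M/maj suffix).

The pitches Ebb-Gb-Bbb form a major triad rooted on Ebb.
Ebb is the lowered sixth degree of Gb major (diatonic 6 would be Eb). This is a major triad on the lowered sixth degree, borrowed from the parallel minor.
With Gb in the bass the chord is in first inversion, so the figured bass is 6.

bVI6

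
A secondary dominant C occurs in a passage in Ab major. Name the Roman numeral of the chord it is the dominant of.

vi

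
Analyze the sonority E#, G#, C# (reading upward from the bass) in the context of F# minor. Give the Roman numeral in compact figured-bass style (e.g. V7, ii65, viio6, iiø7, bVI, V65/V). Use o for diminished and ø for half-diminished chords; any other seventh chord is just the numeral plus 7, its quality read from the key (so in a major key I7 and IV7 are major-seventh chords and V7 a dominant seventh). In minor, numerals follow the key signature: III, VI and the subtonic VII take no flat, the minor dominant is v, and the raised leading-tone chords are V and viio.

V6

Stacked in thirds the chord is C#-E#-G#: a major triad on C#.
In F# minor, C# is the dominant; the diatonic major triad there is V.
With E# in the bass the chord is in first inversion, so the figured bass is 6.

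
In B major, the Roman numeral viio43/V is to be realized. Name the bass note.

B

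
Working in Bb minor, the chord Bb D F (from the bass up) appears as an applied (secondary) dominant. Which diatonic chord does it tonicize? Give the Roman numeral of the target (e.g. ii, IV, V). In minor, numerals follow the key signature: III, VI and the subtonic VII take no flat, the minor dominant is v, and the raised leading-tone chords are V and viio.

iv

The chord is a major triad on Bb.
A dominant resolves down a perfect fifth: Bb → Eb. In Bb minor, Eb is scale degree 4, i.e. iv.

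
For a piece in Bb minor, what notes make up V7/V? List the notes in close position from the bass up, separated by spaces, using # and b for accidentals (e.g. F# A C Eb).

The slash means an applied dominant: we want the dominant of V. In Bb minor, V is F major, and its dominant is built on C.
Building a dominant seventh chord on C gives C-E-G-Bb.

C E G Bb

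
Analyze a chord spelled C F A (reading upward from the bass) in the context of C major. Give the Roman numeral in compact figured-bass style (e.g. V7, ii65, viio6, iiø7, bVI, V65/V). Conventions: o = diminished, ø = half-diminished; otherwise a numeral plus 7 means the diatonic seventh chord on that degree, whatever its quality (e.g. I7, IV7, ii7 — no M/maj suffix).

IV64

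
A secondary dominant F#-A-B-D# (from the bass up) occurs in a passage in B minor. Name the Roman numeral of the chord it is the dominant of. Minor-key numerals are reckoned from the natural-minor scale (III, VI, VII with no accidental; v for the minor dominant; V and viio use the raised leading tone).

The chord is a dominant seventh chord on B.
A dominant resolves down a perfect fifth: B → E. In B minor, E is scale degree 4, i.e. iv.

iv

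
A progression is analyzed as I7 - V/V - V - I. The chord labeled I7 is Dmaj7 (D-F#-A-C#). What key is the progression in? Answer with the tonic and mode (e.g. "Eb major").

The anchor chord is a major seventh chord on D, labeled I7.
If D is scale degree 1 and the mode makes that degree carry a major seventh chord, the tonic is D and the mode is major.

D major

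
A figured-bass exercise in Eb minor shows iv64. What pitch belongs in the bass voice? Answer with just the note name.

Eb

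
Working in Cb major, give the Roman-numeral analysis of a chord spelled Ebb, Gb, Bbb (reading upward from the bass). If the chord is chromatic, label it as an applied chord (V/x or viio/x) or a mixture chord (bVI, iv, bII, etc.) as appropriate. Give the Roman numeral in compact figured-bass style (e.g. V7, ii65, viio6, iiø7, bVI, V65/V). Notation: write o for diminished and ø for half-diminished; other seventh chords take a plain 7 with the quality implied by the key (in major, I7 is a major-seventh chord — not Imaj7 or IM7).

bIII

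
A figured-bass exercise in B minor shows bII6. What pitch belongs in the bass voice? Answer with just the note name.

E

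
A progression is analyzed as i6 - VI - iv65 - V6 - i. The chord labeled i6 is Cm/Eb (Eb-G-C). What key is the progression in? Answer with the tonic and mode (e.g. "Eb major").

The anchor chord is a minor triad on C, labeled i6.
If C is scale degree 1 and the mode makes that degree carry a minor triad, the tonic is C and the mode is minor.

C minor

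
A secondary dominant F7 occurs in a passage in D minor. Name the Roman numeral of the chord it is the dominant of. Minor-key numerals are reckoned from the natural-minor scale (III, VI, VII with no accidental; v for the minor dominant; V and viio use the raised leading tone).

The chord is a dominant seventh chord on F.
A dominant resolves down a perfect fifth: F → Bb. In D minor, Bb is scale degree 6, i.e. VI.

VI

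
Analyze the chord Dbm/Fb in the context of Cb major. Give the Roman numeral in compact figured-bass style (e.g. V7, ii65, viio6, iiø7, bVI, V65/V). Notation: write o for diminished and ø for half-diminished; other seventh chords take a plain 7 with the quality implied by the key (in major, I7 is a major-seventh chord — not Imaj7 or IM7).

ii6

The pitches Db-Fb-Ab form a minor triad rooted on Db.
Db is scale degree 2 in Cb major, and a minor triad on that degree is written ii.
With Fb in the bass the chord is in first inversion, so the figured bass is 6.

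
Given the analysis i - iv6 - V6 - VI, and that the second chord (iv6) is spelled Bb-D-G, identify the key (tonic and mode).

iv6 is given as Bb-D-G — a minor triad with root G.
iv6 on G implies G is the subdominant; that puts the tonic at D, and the lowercase numeral fits minor mode.

D minor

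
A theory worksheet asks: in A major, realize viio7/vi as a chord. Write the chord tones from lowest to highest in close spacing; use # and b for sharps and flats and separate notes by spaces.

viio7/vi is a secondary leading-tone chord. The target vi is F# in A major; the applied chord is rooted a semitone below, on E#.
Building a fully diminished seventh chord on E# gives E#-G#-B-D.

E# G# B D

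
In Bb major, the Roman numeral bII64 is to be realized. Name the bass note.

bII in Bb major has root Cb; the chord is Cb-Eb-Gb.
The figure 64 means second inversion — the fifth is in the bass.

Gb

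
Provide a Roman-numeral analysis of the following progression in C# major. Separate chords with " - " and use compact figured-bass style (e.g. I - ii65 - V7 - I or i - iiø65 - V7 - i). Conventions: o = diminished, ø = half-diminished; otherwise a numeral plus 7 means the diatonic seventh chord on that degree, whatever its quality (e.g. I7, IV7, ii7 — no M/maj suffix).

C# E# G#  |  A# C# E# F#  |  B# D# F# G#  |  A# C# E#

I - IV65 - V65 - vi

C#-E#-G#: major triad on C# = scale degree 1 → I.
A#-C#-E#-F#: root F# is the subdominant; major seventh chord there is IV65.
B#-D#-F#-G#: dominant seventh chord on G# = scale degree 5 → V65.
A#-C#-E#: root A# is the submediant; minor triad there is vi.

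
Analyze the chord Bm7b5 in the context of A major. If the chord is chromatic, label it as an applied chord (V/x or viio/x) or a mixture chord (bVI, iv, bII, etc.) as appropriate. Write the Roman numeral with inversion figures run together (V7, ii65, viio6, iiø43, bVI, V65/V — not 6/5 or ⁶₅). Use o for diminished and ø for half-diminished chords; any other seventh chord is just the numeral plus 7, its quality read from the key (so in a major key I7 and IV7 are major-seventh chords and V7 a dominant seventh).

iiø7

Stacked in thirds the chord is B-D-F-A: a half-diminished seventh chord on B.
B is the second degree of A major. This is the half-diminished supertonic seventh, borrowed from the parallel minor.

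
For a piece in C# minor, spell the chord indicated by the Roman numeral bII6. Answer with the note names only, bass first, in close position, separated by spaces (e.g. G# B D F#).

F# A D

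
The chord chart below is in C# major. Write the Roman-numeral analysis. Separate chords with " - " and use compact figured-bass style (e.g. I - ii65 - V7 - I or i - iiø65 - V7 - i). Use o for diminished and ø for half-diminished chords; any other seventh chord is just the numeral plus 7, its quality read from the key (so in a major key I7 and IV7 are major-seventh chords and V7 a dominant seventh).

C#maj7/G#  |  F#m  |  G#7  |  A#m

C#maj7/G#: root C# is the tonic; major seventh chord there is I43.
F#m is non-diatonic — iv, a mixture chord from C# minor.
G#7: dominant seventh chord on G# = scale degree 5 → V7.
A#m: minor triad on A# = scale degree 6 → vi.

I43 - iv - V7 - vi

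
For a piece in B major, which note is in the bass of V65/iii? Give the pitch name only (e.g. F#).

C##

The applied chord V65/iii is rooted on A#: A#-C##-E#-G#.
The figure 65 means first inversion — the third is in the bass.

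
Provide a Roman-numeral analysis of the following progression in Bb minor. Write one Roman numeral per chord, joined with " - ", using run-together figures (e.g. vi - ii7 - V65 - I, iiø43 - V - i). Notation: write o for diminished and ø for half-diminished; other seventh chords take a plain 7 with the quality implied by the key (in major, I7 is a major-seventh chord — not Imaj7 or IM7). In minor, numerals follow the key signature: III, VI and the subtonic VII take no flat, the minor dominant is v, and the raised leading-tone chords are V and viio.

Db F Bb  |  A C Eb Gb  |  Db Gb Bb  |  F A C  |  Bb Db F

Db-F-Bb: root Bb is the tonic; minor triad there is i6.
A-C-Eb-Gb: fully diminished seventh chord on A = scale degree 7 → viio7.
Db-Gb-Bb: major triad on Gb = scale degree 6 → VI64.
F-A-C: major triad on F = scale degree 5 → V.
Bb-Db-F has root Bb, degree 1 in Bb minor, so i.

i6 - viio7 - VI64 - V - i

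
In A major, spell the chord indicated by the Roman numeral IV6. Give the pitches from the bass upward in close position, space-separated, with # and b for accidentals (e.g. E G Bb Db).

The numeral's case and figure indicate a major triad. In A major its root, the subdominant, is D.
Stacking thirds from D gives D-F#-A.
With the 6 figure the chord is in first inversion; from the bass F# upward in close position it reads F#-A-D.

F# A D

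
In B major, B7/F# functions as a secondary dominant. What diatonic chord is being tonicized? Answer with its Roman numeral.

IV

The chord is a dominant seventh chord on B.
A dominant resolves down a perfect fifth: B → E. In B major, E is scale degree 4, i.e. IV.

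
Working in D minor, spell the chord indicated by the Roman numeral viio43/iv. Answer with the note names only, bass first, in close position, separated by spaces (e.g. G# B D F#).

C Eb F# A

viio43/iv is a secondary leading-tone chord. The target iv is G in D minor; the applied chord is rooted a semitone below, on F#.
Building a fully diminished seventh chord on F# gives F#-A-C-Eb.
The figured bass 43 indicates second inversion, placing the fifth (C) in the bass: C-Eb-F#-A.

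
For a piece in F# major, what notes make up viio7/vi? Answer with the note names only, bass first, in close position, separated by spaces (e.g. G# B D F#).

C## E# G# B

The slash marks an applied leading-tone chord: viio of vi. In F# major, vi is D#, so the leading tone to it is C##, a half step below.
Building a fully diminished seventh chord on C## gives C##-E#-G#-B.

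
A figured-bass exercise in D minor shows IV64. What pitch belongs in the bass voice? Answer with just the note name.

D

IV in D minor has root G; the chord is G-B-D.
The figure 64 means second inversion — the fifth is in the bass.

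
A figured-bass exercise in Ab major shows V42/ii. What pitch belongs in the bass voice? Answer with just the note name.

Eb

The applied chord V42/ii is rooted on F: F-A-C-Eb.
The figure 42 means third inversion — the seventh is in the bass.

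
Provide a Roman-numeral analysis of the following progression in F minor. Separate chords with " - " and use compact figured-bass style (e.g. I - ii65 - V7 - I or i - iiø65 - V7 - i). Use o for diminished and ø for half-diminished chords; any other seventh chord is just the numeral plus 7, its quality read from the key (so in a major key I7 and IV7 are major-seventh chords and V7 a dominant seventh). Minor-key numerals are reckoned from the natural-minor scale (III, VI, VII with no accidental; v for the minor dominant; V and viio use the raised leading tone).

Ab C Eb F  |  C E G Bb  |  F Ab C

i65 - V7 - i

Ab-C-Eb-F: root F is the tonic; minor seventh chord there is i65.
C-E-G-Bb has root C, degree 5 in F minor, so V7.
F-Ab-C: root F is the tonic; minor triad there is i.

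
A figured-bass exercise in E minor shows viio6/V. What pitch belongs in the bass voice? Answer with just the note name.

The applied chord viio6/V is rooted on A#: A#-C#-E.
The figure 6 means first inversion — the third is in the bass.

C#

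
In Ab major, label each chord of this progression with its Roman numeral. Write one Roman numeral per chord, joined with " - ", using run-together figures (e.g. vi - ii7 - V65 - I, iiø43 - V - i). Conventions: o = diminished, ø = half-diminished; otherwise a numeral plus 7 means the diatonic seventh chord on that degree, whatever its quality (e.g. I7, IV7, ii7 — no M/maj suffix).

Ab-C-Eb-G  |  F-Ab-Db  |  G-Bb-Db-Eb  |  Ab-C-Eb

Ab-C-Eb-G: root Ab is the tonic; major seventh chord there is I7.
F-Ab-Db: major triad on Db = scale degree 4 → IV6.
G-Bb-Db-Eb: root Eb is the dominant; dominant seventh chord there is V65.
Ab-C-Eb has root Ab, degree 1 in Ab major, so I.

I7 - IV6 - V65 - I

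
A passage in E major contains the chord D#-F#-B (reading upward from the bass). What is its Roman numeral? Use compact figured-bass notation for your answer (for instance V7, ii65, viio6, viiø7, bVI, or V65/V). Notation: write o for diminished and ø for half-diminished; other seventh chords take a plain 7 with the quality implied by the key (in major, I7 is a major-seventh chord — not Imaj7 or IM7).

V6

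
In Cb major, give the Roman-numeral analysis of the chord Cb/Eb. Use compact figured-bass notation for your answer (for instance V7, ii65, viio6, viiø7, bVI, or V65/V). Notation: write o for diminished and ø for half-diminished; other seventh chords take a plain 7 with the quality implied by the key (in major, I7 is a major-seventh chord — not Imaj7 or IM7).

I6

Stacked in thirds the chord is Cb-Eb-Gb: a major triad on Cb.
Cb is scale degree 1 in Cb major, and a major triad on that degree is written I.
With Eb in the bass the chord is in first inversion, so the figured bass is 6.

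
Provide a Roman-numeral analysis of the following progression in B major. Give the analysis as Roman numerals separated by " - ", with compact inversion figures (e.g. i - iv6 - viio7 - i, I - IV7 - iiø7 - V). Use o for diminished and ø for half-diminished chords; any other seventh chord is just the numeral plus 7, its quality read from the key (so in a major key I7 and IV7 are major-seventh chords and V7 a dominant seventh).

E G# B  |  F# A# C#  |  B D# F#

IV - V - I

E-G#-B: root E is the subdominant; major triad there is IV.
F#-A#-C#: major triad on F# = scale degree 5 → V.
B-D#-F# has root B, degree 1 in B major, so I.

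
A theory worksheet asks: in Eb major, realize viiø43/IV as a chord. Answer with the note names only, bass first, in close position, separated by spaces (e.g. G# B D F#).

viiø43/IV is a secondary leading-tone chord. The target IV is Ab in Eb major; the applied chord is rooted a semitone below, on G.
Building a half-diminished seventh chord on G gives G-Bb-Db-F.
The figured bass 43 indicates second inversion, placing the fifth (Db) in the bass: Db-F-G-Bb.

Db F G Bb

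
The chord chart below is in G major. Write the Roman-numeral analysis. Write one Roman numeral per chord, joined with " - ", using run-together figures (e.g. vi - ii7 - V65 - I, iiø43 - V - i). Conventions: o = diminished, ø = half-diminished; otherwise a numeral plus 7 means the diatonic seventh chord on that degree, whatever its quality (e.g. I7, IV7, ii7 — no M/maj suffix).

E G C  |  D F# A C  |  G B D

IV6 - V7 - I

E-G-C: root C is the subdominant; major triad there is IV6.
D-F#-A-C: root D is the dominant; dominant seventh chord there is V7.
G-B-D: major triad on G = scale degree 1 → I.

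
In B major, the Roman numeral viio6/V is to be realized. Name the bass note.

The applied chord viio6/V is rooted on E#: E#-G#-B.
The figure 6 means first inversion — the third is in the bass.

G#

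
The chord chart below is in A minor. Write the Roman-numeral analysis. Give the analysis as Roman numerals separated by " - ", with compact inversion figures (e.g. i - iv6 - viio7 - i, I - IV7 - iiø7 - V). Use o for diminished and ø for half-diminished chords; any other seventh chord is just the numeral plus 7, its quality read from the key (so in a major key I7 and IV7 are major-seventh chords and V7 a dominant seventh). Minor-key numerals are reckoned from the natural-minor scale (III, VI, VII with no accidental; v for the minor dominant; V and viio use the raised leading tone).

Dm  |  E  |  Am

iv - V - i

Dm: minor triad on D = scale degree 4 → iv.
E: root E is the dominant; major triad there is V.
Am: root A is the tonic; minor triad there is i.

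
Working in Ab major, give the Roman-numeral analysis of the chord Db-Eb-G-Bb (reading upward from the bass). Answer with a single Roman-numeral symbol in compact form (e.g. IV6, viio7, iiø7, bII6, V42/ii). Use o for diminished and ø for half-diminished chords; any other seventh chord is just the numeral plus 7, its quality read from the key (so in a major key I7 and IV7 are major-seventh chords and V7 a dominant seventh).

V42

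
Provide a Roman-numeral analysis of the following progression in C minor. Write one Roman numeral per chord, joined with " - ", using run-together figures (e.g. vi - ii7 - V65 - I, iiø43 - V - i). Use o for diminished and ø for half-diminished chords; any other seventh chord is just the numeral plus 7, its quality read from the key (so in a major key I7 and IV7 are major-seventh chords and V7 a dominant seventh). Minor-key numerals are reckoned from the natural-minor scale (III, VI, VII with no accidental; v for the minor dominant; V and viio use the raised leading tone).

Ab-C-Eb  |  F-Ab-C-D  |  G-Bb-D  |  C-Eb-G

VI - iiø65 - v - i

Ab-C-Eb: root Ab is the submediant; major triad there is VI.
F-Ab-C-D: root D is the supertonic; half-diminished seventh chord there is iiø65.
G-Bb-D has root G, degree 5 in C minor, so v.
C-Eb-G has root C, degree 1 in C minor, so i.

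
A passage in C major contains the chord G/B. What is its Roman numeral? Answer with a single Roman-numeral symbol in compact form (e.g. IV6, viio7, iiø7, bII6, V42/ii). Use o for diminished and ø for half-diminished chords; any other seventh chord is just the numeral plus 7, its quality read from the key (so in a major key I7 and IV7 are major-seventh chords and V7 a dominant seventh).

The pitches G-B-D form a major triad rooted on G.
G is scale degree 5 in C major, and a major triad on that degree is written V.
With B in the bass the chord is in first inversion, so the figured bass is 6.

V6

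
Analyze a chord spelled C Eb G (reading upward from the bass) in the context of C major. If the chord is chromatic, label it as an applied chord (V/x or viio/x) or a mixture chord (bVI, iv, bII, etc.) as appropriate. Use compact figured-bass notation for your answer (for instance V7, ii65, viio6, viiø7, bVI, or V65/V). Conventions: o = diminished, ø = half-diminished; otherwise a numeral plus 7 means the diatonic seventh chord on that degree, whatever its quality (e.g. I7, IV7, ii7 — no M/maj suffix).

Stacked in thirds the chord is C-Eb-G: a minor triad on C.
C is the first degree of C major. This is the minor tonic, borrowed from the parallel minor.

i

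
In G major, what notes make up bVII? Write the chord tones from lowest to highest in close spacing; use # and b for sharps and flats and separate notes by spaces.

F A C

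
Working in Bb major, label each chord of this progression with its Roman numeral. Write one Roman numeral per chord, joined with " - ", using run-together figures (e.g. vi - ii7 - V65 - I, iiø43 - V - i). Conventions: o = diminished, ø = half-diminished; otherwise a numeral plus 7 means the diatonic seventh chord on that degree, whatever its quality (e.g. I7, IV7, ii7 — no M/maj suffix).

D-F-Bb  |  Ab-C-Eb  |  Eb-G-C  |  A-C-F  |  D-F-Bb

D-F-Bb: root Bb is the tonic; major triad there is I6.
Ab-C-Eb: major triad on Ab — chromatic; bVII (borrowed from the parallel minor).
Eb-G-C: root C is the supertonic; minor triad there is ii6.
A-C-F: root F is the dominant; major triad there is V6.
D-F-Bb: major triad on Bb = scale degree 1 → I6.

I6 - bVII - ii6 - V6 - I6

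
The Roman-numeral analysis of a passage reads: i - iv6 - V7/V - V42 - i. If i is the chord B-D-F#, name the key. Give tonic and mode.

The anchor chord is a minor triad on B, labeled i.
If B is scale degree 1 and the mode makes that degree carry a minor triad, the tonic is B and the mode is minor.

B minor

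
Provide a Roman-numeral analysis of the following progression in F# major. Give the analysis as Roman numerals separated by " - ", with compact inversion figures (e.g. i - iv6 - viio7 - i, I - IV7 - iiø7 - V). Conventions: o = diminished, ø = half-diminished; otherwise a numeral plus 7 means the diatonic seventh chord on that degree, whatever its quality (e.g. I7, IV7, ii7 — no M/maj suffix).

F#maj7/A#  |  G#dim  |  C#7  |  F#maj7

I65 - iio - V7 - I7

F#maj7/A# has root F#, degree 1 in F# major, so I65.
G#dim is non-diatonic — iio, a mixture chord from F# minor.
C#7 has root C#, degree 5 in F# major, so V7.
F#maj7: major seventh chord on F# = scale degree 1 → I7.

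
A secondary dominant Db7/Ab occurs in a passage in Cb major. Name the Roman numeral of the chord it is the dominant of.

The chord is a dominant seventh chord on Db.
A dominant resolves down a perfect fifth: Db → Gb. In Cb major, Gb is scale degree 5, i.e. V.

V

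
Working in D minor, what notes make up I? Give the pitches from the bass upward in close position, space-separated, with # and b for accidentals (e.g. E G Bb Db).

Scale degree 1 in D minor is D; here the chord built on it is altered to a major triad. I is the major tonic (Picardy third), borrowed from the parallel major.
So the chord is D-F#-A, a major triad.

D F# A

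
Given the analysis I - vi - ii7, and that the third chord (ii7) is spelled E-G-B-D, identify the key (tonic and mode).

ii7 is given as E-G-B-D — a minor seventh chord with root E.
If E is scale degree 2 and the mode makes that degree carry a minor seventh chord, the tonic is D and the mode is major.

D major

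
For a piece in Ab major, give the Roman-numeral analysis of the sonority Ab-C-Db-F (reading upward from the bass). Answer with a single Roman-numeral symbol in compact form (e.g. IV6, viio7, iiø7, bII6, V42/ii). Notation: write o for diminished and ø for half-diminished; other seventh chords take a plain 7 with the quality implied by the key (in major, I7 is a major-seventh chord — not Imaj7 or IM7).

Stacked in thirds the chord is Db-F-Ab-C: a major seventh chord on Db.
Db is scale degree 4 in Ab major, and a major seventh chord on that degree is written IV7.
With Ab in the bass the chord is in second inversion, so the figured bass is 43.

IV43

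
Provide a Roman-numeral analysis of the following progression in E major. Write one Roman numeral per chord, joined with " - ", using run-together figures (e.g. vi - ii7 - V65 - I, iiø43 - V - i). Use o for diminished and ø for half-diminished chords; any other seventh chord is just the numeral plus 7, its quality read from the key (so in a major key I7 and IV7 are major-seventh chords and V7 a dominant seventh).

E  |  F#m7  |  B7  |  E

I - ii7 - V7 - I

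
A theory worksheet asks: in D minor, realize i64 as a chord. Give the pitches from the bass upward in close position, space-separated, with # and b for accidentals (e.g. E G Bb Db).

A D F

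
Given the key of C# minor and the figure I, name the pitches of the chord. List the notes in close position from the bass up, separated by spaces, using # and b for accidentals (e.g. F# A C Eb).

I is the major tonic (Picardy third), borrowed from the parallel major. In C# minor that root is C#.
So the chord is C#-E#-G#, a major triad.

C# E# G#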